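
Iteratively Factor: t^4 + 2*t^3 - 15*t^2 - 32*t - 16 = (t - 4)*(t^3 + 6*t^2 + 9*t + 4) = (t - 4)*(t + 1)*(t^2 + 5*t + 4) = (t - 4)*(t + 1)^2*(t + 4)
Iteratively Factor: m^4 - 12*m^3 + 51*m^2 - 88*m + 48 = (m - 4)*(m^3 - 8*m^2 + 19*m - 12) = (m - 4)^2*(m^2 - 4*m + 3) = (m - 4)^2*(m - 1)*(m - 3)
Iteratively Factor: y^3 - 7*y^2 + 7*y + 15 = (y - 3)*(y^2 - 4*y - 5) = (y - 3)*(y + 1)*(y - 5)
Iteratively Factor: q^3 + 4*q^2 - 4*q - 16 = (q - 2)*(q^2 + 6*q + 8) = (q - 2)*(q + 2)*(q + 4)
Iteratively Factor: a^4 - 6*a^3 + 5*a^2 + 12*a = (a - 3)*(a^3 - 3*a^2 - 4*a) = (a - 4)*(a - 3)*(a^2 + a) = (a - 4)*(a - 3)*(a + 1)*(a)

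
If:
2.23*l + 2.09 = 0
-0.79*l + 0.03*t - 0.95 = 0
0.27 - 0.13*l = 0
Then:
No Solution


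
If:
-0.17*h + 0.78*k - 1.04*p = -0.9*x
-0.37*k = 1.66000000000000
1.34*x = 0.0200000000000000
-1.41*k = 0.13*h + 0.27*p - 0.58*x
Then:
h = 84.31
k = -4.49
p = -17.13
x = 0.01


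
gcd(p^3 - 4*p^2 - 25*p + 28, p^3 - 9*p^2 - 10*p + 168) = p^2 - 3*p - 28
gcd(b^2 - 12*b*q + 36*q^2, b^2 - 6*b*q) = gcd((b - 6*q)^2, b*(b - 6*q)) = -b + 6*q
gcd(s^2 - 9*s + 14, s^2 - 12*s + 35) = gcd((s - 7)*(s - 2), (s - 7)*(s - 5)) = s - 7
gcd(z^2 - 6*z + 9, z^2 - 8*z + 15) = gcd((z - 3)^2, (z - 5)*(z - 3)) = z - 3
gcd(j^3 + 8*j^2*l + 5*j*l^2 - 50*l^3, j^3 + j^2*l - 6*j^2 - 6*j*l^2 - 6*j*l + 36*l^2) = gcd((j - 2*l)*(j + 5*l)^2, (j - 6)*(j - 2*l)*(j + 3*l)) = j - 2*l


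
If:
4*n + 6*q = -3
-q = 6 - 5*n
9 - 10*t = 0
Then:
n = 33/34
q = -39/34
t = 9/10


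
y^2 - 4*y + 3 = (y - 3)*(y - 1)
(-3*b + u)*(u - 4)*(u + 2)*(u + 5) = -3*b*u^3 - 9*b*u^2 + 54*b*u + 120*b + u^4 + 3*u^3 - 18*u^2 - 40*u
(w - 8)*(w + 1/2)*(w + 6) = w^3 - 3*w^2/2 - 49*w - 24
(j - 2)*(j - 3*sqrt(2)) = j^2 - 3*sqrt(2)*j - 2*j + 6*sqrt(2)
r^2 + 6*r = r*(r + 6)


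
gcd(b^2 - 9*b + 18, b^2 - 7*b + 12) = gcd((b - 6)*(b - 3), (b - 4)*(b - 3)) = b - 3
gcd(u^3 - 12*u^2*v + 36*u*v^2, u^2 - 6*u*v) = u^2 - 6*u*v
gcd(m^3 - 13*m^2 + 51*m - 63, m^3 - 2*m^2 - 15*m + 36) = m^2 - 6*m + 9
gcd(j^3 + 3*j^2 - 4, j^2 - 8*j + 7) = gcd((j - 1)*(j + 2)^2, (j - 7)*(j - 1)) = j - 1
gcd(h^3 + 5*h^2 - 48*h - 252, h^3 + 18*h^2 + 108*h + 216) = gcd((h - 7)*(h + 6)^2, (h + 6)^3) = h^2 + 12*h + 36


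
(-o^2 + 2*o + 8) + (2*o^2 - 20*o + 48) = o^2 - 18*o + 56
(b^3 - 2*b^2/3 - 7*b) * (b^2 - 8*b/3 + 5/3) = b^5 - 10*b^4/3 - 32*b^3/9 + 158*b^2/9 - 35*b/3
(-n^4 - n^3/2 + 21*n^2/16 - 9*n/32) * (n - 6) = -n^5 + 11*n^4/2 + 69*n^3/16 - 261*n^2/32 + 27*n/16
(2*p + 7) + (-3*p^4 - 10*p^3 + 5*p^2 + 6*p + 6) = -3*p^4 - 10*p^3 + 5*p^2 + 8*p + 13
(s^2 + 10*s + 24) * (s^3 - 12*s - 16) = s^5 + 10*s^4 + 12*s^3 - 136*s^2 - 448*s - 384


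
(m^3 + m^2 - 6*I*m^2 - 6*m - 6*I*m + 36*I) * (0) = 0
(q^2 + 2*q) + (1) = q^2 + 2*q + 1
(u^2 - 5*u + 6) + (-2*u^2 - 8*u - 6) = -u^2 - 13*u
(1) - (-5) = 6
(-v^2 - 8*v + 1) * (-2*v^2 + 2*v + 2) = 2*v^4 + 14*v^3 - 20*v^2 - 14*v + 2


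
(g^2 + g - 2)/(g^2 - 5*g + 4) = (g + 2)/(g - 4)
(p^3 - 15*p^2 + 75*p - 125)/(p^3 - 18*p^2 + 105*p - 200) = (p - 5)/(p - 8)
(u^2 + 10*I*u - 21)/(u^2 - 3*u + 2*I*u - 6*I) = (u^2 + 10*I*u - 21)/(u^2 + u*(-3 + 2*I) - 6*I)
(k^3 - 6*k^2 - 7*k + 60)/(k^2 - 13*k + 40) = (k^2 - k - 12)/(k - 8)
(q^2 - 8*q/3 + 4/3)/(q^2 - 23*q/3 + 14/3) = (q - 2)/(q - 7)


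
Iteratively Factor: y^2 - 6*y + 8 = (y - 2)*(y - 4)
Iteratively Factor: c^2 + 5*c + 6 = (c + 3)*(c + 2)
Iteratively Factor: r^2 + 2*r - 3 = (r - 1)*(r + 3)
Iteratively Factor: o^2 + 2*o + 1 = (o + 1)*(o + 1)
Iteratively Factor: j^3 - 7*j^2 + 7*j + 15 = (j - 3)*(j^2 - 4*j - 5) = (j - 3)*(j + 1)*(j - 5)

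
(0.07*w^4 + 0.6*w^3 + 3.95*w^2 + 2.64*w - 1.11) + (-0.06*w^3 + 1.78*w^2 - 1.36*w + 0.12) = 0.07*w^4 + 0.54*w^3 + 5.73*w^2 + 1.28*w - 0.99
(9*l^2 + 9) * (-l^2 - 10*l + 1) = -9*l^4 - 90*l^3 - 90*l + 9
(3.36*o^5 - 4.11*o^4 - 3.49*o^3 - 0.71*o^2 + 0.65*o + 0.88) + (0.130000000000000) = 3.36*o^5 - 4.11*o^4 - 3.49*o^3 - 0.71*o^2 + 0.65*o + 1.01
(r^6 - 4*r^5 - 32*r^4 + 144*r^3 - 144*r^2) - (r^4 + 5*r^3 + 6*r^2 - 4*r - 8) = r^6 - 4*r^5 - 33*r^4 + 139*r^3 - 150*r^2 + 4*r + 8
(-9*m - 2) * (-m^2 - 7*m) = 9*m^3 + 65*m^2 + 14*m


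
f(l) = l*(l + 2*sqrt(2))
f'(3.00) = 8.83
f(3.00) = 17.49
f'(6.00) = 14.83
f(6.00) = 52.97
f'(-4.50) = -6.17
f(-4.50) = 7.52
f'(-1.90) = -0.97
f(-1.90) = -1.76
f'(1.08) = 4.99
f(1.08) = 4.22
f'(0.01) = 2.85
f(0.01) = 0.03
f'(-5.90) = -8.97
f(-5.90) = 18.12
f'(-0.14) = 2.55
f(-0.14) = -0.38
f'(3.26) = 9.35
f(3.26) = 19.85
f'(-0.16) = 2.51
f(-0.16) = -0.43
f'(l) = 2*l + 2*sqrt(2)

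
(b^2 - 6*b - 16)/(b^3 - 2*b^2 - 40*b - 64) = 1/(b + 4)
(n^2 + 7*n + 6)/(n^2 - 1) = (n + 6)/(n - 1)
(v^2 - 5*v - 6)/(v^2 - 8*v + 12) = (v + 1)/(v - 2)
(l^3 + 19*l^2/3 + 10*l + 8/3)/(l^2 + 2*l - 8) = (3*l^2 + 7*l + 2)/(3*(l - 2))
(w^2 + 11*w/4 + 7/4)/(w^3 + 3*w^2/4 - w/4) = (4*w + 7)/(w*(4*w - 1))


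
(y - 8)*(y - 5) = y^2 - 13*y + 40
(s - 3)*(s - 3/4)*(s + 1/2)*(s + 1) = s^4 - 9*s^3/4 - 23*s^2/8 + 3*s/2 + 9/8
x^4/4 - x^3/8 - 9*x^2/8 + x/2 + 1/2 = (x/4 + 1/2)*(x - 2)*(x - 1)*(x + 1/2)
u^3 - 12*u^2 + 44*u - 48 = (u - 6)*(u - 4)*(u - 2)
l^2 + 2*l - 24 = (l - 4)*(l + 6)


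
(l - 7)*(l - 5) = l^2 - 12*l + 35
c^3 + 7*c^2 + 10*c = c*(c + 2)*(c + 5)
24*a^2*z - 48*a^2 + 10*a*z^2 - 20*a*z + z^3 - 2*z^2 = (4*a + z)*(6*a + z)*(z - 2)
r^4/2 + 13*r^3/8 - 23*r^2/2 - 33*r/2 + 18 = (r/2 + 1)*(r - 4)*(r - 3/4)*(r + 6)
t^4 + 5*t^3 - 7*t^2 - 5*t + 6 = (t - 1)^2*(t + 1)*(t + 6)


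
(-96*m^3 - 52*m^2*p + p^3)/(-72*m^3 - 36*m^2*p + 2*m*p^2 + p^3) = (-8*m + p)/(-6*m + p)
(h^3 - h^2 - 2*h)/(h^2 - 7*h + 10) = h*(h + 1)/(h - 5)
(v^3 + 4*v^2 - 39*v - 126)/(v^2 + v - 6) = (v^2 + v - 42)/(v - 2)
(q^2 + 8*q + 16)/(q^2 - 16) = (q + 4)/(q - 4)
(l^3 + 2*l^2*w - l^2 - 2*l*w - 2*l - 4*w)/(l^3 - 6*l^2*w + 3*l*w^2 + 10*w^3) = (l^3 + 2*l^2*w - l^2 - 2*l*w - 2*l - 4*w)/(l^3 - 6*l^2*w + 3*l*w^2 + 10*w^3)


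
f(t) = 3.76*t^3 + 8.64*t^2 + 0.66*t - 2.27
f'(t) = 11.28*t^2 + 17.28*t + 0.66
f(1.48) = 29.82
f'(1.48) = 50.94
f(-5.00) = -259.57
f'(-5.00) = 196.26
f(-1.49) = 3.49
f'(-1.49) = -0.04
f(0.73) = 4.28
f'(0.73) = 19.29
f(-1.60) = 3.39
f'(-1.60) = 1.89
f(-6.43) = -648.88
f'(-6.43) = 355.92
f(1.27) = 20.21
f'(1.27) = 40.80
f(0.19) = -1.81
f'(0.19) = 4.35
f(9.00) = 3444.55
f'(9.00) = 1069.86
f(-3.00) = -28.01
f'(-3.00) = 50.34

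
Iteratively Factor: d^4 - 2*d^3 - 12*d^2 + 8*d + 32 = (d + 2)*(d^3 - 4*d^2 - 4*d + 16) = (d - 2)*(d + 2)*(d^2 - 2*d - 8) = (d - 4)*(d - 2)*(d + 2)*(d + 2)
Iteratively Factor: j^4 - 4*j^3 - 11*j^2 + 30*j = (j + 3)*(j^3 - 7*j^2 + 10*j) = j*(j + 3)*(j^2 - 7*j + 10) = j*(j - 5)*(j + 3)*(j - 2)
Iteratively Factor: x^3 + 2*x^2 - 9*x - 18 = (x + 3)*(x^2 - x - 6) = (x - 3)*(x + 3)*(x + 2)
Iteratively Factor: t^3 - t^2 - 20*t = (t + 4)*(t^2 - 5*t) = t*(t + 4)*(t - 5)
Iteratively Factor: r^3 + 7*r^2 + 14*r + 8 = (r + 1)*(r^2 + 6*r + 8) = (r + 1)*(r + 4)*(r + 2)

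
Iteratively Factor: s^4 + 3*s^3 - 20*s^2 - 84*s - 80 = (s - 5)*(s^3 + 8*s^2 + 20*s + 16) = (s - 5)*(s + 2)*(s^2 + 6*s + 8) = (s - 5)*(s + 2)*(s + 4)*(s + 2)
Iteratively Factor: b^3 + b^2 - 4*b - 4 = (b - 2)*(b^2 + 3*b + 2) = (b - 2)*(b + 1)*(b + 2)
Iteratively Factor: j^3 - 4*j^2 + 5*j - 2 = (j - 1)*(j^2 - 3*j + 2) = (j - 2)*(j - 1)*(j - 1)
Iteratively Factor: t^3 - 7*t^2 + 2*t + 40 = (t - 5)*(t^2 - 2*t - 8) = (t - 5)*(t - 4)*(t + 2)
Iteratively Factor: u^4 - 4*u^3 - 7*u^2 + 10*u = (u - 5)*(u^3 + u^2 - 2*u) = (u - 5)*(u + 2)*(u^2 - u) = u*(u - 5)*(u + 2)*(u - 1)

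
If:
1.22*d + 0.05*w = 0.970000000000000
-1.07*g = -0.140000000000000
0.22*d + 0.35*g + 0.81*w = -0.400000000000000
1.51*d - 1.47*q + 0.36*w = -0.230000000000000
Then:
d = 0.83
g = 0.13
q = 0.82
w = -0.77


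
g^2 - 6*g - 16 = (g - 8)*(g + 2)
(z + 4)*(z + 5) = z^2 + 9*z + 20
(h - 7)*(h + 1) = h^2 - 6*h - 7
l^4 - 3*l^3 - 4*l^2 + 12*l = l*(l - 3)*(l - 2)*(l + 2)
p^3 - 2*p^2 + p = p*(p - 1)^2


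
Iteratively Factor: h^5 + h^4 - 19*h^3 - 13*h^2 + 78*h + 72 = (h - 3)*(h^4 + 4*h^3 - 7*h^2 - 34*h - 24) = (h - 3)^2*(h^3 + 7*h^2 + 14*h + 8) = (h - 3)^2*(h + 1)*(h^2 + 6*h + 8) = (h - 3)^2*(h + 1)*(h + 2)*(h + 4)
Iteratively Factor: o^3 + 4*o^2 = (o + 4)*(o^2) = o*(o + 4)*(o)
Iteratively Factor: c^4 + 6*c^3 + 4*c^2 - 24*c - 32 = (c + 2)*(c^3 + 4*c^2 - 4*c - 16) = (c - 2)*(c + 2)*(c^2 + 6*c + 8) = (c - 2)*(c + 2)*(c + 4)*(c + 2)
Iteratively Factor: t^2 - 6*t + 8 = (t - 2)*(t - 4)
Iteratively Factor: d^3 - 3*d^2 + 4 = (d + 1)*(d^2 - 4*d + 4) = (d - 2)*(d + 1)*(d - 2)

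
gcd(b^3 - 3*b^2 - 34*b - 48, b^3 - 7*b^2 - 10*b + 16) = b^2 - 6*b - 16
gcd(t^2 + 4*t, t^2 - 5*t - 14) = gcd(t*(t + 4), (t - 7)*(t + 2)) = 1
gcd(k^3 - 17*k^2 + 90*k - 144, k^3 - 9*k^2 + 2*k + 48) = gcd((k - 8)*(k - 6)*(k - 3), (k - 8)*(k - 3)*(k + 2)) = k^2 - 11*k + 24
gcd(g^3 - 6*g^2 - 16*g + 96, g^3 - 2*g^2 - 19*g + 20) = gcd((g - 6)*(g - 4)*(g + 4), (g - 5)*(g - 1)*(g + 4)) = g + 4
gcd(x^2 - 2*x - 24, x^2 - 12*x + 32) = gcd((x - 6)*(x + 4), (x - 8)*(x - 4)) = 1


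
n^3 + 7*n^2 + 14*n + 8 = (n + 1)*(n + 2)*(n + 4)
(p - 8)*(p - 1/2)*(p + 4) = p^3 - 9*p^2/2 - 30*p + 16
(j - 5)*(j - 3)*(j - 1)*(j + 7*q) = j^4 + 7*j^3*q - 9*j^3 - 63*j^2*q + 23*j^2 + 161*j*q - 15*j - 105*q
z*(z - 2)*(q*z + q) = q*z^3 - q*z^2 - 2*q*z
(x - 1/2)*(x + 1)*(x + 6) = x^3 + 13*x^2/2 + 5*x/2 - 3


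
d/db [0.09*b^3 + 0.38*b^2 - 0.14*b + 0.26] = 0.27*b^2 + 0.76*b - 0.14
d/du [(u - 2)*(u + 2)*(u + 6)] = 3*u^2 + 12*u - 4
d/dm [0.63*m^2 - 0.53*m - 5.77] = 1.26*m - 0.53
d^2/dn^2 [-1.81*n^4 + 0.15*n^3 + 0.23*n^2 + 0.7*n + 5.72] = -21.72*n^2 + 0.9*n + 0.46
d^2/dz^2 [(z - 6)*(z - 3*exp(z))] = -3*z*exp(z) + 12*exp(z) + 2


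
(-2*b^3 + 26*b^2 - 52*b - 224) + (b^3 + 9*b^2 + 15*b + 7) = -b^3 + 35*b^2 - 37*b - 217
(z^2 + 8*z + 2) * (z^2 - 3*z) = z^4 + 5*z^3 - 22*z^2 - 6*z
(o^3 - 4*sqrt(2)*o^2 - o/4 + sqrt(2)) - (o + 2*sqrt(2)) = o^3 - 4*sqrt(2)*o^2 - 5*o/4 - sqrt(2)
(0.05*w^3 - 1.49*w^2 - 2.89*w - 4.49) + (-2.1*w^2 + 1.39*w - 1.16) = 0.05*w^3 - 3.59*w^2 - 1.5*w - 5.65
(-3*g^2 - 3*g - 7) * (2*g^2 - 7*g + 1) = -6*g^4 + 15*g^3 + 4*g^2 + 46*g - 7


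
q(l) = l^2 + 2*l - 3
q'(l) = 2*l + 2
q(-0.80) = -3.96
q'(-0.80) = 0.40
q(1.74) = 3.51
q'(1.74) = 5.48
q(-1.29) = -3.92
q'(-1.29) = -0.58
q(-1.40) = -3.84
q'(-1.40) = -0.80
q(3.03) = 12.24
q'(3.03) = 8.06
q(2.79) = 10.36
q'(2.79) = 7.58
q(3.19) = 13.56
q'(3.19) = 8.38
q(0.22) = -2.51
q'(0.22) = 2.44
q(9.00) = 96.00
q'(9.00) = 20.00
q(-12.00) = 117.00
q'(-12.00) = -22.00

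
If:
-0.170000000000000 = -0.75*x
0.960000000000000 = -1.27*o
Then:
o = -0.76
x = 0.23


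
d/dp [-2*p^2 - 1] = -4*p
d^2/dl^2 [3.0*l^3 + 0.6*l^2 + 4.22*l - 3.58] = 18.0*l + 1.2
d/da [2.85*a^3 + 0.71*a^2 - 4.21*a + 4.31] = 8.55*a^2 + 1.42*a - 4.21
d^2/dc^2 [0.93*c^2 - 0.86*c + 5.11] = 1.86000000000000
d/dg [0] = 0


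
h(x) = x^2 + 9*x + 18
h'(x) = 2*x + 9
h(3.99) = 69.83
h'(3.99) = 16.98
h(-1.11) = 9.24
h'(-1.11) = 6.78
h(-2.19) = 3.09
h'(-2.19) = 4.62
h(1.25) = 30.81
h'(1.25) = 11.50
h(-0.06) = 17.46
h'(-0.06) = 8.88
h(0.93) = 27.23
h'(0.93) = 10.86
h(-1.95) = 4.25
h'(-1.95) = 5.10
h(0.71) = 24.89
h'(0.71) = 10.42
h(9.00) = 180.00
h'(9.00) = 27.00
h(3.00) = 54.00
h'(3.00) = 15.00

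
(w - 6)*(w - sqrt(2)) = w^2 - 6*w - sqrt(2)*w + 6*sqrt(2)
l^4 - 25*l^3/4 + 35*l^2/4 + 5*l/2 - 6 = (l - 4)*(l - 2)*(l - 1)*(l + 3/4)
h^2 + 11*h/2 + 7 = (h + 2)*(h + 7/2)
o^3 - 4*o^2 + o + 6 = (o - 3)*(o - 2)*(o + 1)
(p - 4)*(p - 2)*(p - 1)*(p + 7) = p^4 - 35*p^2 + 90*p - 56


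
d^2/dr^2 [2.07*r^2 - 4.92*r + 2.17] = 4.14000000000000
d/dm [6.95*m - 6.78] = 6.95000000000000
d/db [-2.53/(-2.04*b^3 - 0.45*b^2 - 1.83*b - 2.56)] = (-15.4836*b^2 - 2.277*b - 4.6299)/(2.04*b^3 + 0.45*b^2 + 1.83*b + 2.56)^2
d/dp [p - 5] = 1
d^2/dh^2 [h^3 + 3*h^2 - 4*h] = 6*h + 6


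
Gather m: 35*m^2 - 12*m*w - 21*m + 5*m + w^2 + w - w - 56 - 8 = 35*m^2 + m*(-12*w - 16) + w^2 - 64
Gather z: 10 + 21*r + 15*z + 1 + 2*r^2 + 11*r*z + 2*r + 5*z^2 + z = 2*r^2 + 23*r + 5*z^2 + z*(11*r + 16) + 11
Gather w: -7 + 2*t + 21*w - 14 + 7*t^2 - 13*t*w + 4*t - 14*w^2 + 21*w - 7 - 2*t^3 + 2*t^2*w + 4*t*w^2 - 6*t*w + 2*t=-2*t^3 + 7*t^2 + 8*t + w^2*(4*t - 14) + w*(2*t^2 - 19*t + 42) - 28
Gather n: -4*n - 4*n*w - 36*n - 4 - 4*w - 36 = n*(-4*w - 40) - 4*w - 40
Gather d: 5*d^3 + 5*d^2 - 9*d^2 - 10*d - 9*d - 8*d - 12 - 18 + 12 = 5*d^3 - 4*d^2 - 27*d - 18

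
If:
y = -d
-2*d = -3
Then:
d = 3/2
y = -3/2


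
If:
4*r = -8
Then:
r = -2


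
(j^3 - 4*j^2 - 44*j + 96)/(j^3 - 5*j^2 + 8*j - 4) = (j^2 - 2*j - 48)/(j^2 - 3*j + 2)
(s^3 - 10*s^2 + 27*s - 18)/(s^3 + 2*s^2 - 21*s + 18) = (s - 6)/(s + 6)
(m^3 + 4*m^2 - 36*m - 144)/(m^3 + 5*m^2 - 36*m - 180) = (m + 4)/(m + 5)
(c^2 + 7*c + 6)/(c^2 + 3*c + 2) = (c + 6)/(c + 2)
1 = 1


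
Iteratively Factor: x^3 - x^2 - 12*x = (x)*(x^2 - x - 12) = x*(x - 4)*(x + 3)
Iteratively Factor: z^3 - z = (z + 1)*(z^2 - z) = (z - 1)*(z + 1)*(z)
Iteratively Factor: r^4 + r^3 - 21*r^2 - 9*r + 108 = (r - 3)*(r^3 + 4*r^2 - 9*r - 36) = (r - 3)^2*(r^2 + 7*r + 12) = (r - 3)^2*(r + 3)*(r + 4)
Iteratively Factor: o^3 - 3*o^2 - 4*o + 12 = (o + 2)*(o^2 - 5*o + 6) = (o - 2)*(o + 2)*(o - 3)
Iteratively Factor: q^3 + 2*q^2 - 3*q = (q)*(q^2 + 2*q - 3) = q*(q - 1)*(q + 3)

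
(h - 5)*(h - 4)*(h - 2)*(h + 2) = h^4 - 9*h^3 + 16*h^2 + 36*h - 80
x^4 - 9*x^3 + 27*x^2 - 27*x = x*(x - 3)^3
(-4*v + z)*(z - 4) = -4*v*z + 16*v + z^2 - 4*z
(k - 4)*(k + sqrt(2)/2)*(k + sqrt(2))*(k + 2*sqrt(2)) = k^4 - 4*k^3 + 7*sqrt(2)*k^3/2 - 14*sqrt(2)*k^2 + 7*k^2 - 28*k + 2*sqrt(2)*k - 8*sqrt(2)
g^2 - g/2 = g*(g - 1/2)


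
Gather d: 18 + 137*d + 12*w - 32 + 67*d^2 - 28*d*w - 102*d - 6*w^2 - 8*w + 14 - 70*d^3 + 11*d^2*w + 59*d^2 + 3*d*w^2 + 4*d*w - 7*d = -70*d^3 + d^2*(11*w + 126) + d*(3*w^2 - 24*w + 28) - 6*w^2 + 4*w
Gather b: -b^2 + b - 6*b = -b^2 - 5*b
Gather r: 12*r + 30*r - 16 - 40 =42*r - 56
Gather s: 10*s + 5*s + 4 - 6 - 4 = 15*s - 6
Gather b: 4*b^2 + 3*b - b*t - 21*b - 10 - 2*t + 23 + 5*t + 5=4*b^2 + b*(-t - 18) + 3*t + 18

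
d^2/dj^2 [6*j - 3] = 0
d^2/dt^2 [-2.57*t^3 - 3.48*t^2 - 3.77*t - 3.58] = -15.42*t - 6.96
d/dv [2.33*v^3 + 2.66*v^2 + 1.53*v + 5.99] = 6.99*v^2 + 5.32*v + 1.53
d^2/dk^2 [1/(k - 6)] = 2/(k - 6)^3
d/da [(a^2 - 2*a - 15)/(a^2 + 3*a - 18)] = (5*a^2 - 6*a + 81)/(a^4 + 6*a^3 - 27*a^2 - 108*a + 324)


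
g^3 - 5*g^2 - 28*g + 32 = (g - 8)*(g - 1)*(g + 4)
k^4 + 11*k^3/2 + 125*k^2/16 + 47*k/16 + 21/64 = (k + 1/4)^2*(k + 3/2)*(k + 7/2)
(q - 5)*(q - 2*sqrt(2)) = q^2 - 5*q - 2*sqrt(2)*q + 10*sqrt(2)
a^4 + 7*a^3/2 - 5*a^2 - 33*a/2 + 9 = (a - 2)*(a - 1/2)*(a + 3)^2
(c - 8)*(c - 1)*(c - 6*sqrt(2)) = c^3 - 9*c^2 - 6*sqrt(2)*c^2 + 8*c + 54*sqrt(2)*c - 48*sqrt(2)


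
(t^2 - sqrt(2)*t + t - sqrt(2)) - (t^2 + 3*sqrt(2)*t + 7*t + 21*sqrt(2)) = -6*t - 4*sqrt(2)*t - 22*sqrt(2)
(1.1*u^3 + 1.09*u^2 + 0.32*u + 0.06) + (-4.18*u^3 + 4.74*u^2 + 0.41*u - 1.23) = -3.08*u^3 + 5.83*u^2 + 0.73*u - 1.17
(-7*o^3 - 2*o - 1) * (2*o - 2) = -14*o^4 + 14*o^3 - 4*o^2 + 2*o + 2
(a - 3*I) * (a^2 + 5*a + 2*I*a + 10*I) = a^3 + 5*a^2 - I*a^2 + 6*a - 5*I*a + 30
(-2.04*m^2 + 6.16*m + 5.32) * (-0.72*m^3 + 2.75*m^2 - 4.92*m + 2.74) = 1.4688*m^5 - 10.0452*m^4 + 23.1464*m^3 - 21.2668*m^2 - 9.296*m + 14.5768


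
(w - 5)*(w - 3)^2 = w^3 - 11*w^2 + 39*w - 45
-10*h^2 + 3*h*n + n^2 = (-2*h + n)*(5*h + n)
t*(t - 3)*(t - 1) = t^3 - 4*t^2 + 3*t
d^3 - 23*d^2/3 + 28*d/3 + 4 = (d - 6)*(d - 2)*(d + 1/3)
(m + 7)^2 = m^2 + 14*m + 49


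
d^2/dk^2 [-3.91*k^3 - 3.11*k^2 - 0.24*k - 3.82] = -23.46*k - 6.22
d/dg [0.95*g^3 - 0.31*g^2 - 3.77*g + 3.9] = 2.85*g^2 - 0.62*g - 3.77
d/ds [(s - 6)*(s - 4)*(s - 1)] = 3*s^2 - 22*s + 34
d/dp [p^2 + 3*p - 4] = 2*p + 3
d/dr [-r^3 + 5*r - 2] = 5 - 3*r^2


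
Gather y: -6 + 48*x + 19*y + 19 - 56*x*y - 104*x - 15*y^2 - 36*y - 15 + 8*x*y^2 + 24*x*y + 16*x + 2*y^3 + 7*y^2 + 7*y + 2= -40*x + 2*y^3 + y^2*(8*x - 8) + y*(-32*x - 10)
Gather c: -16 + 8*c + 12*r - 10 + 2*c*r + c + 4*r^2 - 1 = c*(2*r + 9) + 4*r^2 + 12*r - 27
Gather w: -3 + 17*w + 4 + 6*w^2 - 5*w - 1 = 6*w^2 + 12*w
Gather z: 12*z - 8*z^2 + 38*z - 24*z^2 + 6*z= -32*z^2 + 56*z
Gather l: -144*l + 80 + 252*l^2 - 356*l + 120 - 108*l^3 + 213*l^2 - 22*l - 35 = -108*l^3 + 465*l^2 - 522*l + 165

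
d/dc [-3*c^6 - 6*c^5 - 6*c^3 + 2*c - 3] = -18*c^5 - 30*c^4 - 18*c^2 + 2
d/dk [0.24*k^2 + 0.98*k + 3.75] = 0.48*k + 0.98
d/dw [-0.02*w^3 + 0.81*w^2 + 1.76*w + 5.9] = -0.06*w^2 + 1.62*w + 1.76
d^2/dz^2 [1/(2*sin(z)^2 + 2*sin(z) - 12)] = (-4*sin(z)^4 - 3*sin(z)^3 - 19*sin(z)^2 + 14)/(2*(sin(z)^2 + sin(z) - 6)^3)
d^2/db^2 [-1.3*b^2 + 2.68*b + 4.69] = -2.60000000000000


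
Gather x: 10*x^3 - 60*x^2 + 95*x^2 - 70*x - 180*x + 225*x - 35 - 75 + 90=10*x^3 + 35*x^2 - 25*x - 20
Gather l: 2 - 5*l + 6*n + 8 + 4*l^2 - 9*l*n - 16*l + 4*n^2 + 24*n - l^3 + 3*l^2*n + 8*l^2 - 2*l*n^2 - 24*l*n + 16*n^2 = -l^3 + l^2*(3*n + 12) + l*(-2*n^2 - 33*n - 21) + 20*n^2 + 30*n + 10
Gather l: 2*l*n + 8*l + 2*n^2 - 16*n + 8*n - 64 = l*(2*n + 8) + 2*n^2 - 8*n - 64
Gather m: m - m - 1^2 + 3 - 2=0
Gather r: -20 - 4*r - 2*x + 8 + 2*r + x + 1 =-2*r - x - 11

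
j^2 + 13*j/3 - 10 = (j - 5/3)*(j + 6)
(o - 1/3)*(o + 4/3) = o^2 + o - 4/9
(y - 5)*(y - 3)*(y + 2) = y^3 - 6*y^2 - y + 30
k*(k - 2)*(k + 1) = k^3 - k^2 - 2*k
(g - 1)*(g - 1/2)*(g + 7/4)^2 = g^4 + 2*g^3 - 27*g^2/16 - 91*g/32 + 49/32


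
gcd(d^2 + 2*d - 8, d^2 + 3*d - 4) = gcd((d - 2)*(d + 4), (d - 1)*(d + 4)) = d + 4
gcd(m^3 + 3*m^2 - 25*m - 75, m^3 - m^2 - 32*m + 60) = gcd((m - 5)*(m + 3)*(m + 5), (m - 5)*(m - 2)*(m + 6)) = m - 5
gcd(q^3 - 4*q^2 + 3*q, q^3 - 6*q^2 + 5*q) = q^2 - q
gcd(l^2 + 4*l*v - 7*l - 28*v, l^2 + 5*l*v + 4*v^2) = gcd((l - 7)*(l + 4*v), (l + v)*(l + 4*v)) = l + 4*v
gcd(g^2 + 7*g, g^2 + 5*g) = g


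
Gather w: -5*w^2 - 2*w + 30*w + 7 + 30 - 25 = -5*w^2 + 28*w + 12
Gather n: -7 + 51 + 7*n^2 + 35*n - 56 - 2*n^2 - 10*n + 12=5*n^2 + 25*n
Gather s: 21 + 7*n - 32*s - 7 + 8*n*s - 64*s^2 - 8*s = 7*n - 64*s^2 + s*(8*n - 40) + 14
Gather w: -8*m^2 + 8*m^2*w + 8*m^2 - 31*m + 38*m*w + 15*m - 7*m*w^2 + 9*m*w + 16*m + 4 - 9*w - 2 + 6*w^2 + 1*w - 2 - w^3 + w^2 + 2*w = -w^3 + w^2*(7 - 7*m) + w*(8*m^2 + 47*m - 6)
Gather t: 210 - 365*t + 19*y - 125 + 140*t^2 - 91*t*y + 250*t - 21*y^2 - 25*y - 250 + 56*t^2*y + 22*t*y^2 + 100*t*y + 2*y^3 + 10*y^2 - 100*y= t^2*(56*y + 140) + t*(22*y^2 + 9*y - 115) + 2*y^3 - 11*y^2 - 106*y - 165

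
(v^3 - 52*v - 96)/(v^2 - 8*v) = v + 8 + 12/v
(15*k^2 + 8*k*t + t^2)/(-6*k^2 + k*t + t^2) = (5*k + t)/(-2*k + t)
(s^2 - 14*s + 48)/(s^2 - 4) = (s^2 - 14*s + 48)/(s^2 - 4)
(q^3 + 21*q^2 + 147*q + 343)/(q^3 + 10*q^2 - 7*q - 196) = (q + 7)/(q - 4)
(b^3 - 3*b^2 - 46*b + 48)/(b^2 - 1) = (b^2 - 2*b - 48)/(b + 1)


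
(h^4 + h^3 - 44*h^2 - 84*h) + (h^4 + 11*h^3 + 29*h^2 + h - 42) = 2*h^4 + 12*h^3 - 15*h^2 - 83*h - 42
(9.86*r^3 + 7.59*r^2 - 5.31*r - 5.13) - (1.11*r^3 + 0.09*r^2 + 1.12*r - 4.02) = 8.75*r^3 + 7.5*r^2 - 6.43*r - 1.11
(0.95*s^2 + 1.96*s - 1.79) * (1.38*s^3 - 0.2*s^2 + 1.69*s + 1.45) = 1.311*s^5 + 2.5148*s^4 - 1.2567*s^3 + 5.0479*s^2 - 0.1831*s - 2.5955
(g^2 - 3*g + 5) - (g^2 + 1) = 4 - 3*g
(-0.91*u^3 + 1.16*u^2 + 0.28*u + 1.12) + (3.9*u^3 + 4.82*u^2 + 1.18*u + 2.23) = 2.99*u^3 + 5.98*u^2 + 1.46*u + 3.35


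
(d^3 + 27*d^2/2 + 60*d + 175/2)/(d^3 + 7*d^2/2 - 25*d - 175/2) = (d + 5)/(d - 5)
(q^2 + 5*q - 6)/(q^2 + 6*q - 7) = (q + 6)/(q + 7)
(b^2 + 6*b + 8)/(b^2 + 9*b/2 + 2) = 2*(b + 2)/(2*b + 1)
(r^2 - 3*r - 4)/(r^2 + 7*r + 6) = (r - 4)/(r + 6)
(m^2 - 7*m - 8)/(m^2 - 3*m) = (m^2 - 7*m - 8)/(m*(m - 3))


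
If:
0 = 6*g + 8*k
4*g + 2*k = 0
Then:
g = 0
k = 0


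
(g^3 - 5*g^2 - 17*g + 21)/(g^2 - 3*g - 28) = (g^2 + 2*g - 3)/(g + 4)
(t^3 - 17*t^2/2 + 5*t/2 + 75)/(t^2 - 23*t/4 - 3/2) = 2*(2*t^2 - 5*t - 25)/(4*t + 1)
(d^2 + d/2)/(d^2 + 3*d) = (d + 1/2)/(d + 3)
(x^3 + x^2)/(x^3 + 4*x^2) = (x + 1)/(x + 4)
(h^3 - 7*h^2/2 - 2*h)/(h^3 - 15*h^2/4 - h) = 2*(2*h + 1)/(4*h + 1)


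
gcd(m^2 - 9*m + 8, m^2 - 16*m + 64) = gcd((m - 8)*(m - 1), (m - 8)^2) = m - 8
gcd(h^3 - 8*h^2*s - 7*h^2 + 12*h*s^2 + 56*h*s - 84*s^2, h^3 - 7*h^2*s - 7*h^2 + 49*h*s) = h - 7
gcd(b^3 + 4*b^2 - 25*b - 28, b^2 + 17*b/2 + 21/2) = b + 7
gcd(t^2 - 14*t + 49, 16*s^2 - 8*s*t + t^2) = 1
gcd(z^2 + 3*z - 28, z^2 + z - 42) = z + 7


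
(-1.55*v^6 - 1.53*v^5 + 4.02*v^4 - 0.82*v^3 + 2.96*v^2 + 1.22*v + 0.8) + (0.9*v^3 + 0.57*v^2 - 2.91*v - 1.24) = -1.55*v^6 - 1.53*v^5 + 4.02*v^4 + 0.0800000000000001*v^3 + 3.53*v^2 - 1.69*v - 0.44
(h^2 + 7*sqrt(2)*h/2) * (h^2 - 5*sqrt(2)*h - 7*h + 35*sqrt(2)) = h^4 - 7*h^3 - 3*sqrt(2)*h^3/2 - 35*h^2 + 21*sqrt(2)*h^2/2 + 245*h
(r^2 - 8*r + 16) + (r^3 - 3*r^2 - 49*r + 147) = r^3 - 2*r^2 - 57*r + 163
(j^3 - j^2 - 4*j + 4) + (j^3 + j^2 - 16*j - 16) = 2*j^3 - 20*j - 12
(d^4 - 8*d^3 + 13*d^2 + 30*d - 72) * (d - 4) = d^5 - 12*d^4 + 45*d^3 - 22*d^2 - 192*d + 288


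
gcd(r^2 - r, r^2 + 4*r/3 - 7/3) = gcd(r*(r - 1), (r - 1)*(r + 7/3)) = r - 1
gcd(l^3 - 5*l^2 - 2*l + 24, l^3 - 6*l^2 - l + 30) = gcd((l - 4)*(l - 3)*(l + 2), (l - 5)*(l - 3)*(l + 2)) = l^2 - l - 6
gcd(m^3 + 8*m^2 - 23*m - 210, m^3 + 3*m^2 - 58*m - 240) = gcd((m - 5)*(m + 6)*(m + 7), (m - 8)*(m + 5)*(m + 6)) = m + 6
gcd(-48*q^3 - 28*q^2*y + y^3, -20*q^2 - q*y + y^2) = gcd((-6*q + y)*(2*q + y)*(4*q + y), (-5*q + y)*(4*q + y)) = 4*q + y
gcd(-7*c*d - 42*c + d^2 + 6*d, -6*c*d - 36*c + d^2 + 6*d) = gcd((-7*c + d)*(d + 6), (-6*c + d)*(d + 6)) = d + 6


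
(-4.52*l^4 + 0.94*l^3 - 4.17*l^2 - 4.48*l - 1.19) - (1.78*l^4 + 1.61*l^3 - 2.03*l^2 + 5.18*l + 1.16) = -6.3*l^4 - 0.67*l^3 - 2.14*l^2 - 9.66*l - 2.35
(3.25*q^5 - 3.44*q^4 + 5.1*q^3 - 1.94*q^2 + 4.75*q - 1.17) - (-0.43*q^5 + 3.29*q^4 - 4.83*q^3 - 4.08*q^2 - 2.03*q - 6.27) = 3.68*q^5 - 6.73*q^4 + 9.93*q^3 + 2.14*q^2 + 6.78*q + 5.1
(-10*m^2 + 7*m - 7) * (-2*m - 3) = 20*m^3 + 16*m^2 - 7*m + 21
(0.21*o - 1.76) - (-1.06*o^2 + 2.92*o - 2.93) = 1.06*o^2 - 2.71*o + 1.17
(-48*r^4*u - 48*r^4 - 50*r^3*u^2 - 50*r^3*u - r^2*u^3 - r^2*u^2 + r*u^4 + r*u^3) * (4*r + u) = -192*r^5*u - 192*r^5 - 248*r^4*u^2 - 248*r^4*u - 54*r^3*u^3 - 54*r^3*u^2 + 3*r^2*u^4 + 3*r^2*u^3 + r*u^5 + r*u^4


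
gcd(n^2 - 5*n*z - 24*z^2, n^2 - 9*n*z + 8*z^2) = -n + 8*z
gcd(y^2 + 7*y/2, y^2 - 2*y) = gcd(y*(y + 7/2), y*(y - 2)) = y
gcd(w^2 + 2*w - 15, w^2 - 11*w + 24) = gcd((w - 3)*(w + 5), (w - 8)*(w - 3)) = w - 3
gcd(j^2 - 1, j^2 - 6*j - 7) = j + 1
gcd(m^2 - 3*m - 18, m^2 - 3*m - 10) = 1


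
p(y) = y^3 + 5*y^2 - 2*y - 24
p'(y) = 3*y^2 + 10*y - 2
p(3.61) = 80.99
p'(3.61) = 73.20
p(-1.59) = -12.20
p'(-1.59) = -10.32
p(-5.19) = -18.74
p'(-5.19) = 26.91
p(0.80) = -21.89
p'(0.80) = 7.92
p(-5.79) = -38.90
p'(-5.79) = 40.67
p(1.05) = -19.43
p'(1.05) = 11.81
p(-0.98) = -18.18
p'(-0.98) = -8.92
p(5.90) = 343.63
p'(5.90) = 161.43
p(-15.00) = -2244.00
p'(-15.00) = 523.00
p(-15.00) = -2244.00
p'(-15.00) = 523.00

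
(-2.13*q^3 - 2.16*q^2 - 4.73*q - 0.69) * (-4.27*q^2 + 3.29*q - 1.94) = 9.0951*q^5 + 2.2155*q^4 + 17.2229*q^3 - 8.425*q^2 + 6.9061*q + 1.3386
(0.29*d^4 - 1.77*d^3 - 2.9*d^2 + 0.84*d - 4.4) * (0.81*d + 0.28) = 0.2349*d^5 - 1.3525*d^4 - 2.8446*d^3 - 0.1316*d^2 - 3.3288*d - 1.232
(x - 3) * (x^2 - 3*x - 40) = x^3 - 6*x^2 - 31*x + 120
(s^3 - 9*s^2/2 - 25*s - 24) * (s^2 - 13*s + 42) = s^5 - 35*s^4/2 + 151*s^3/2 + 112*s^2 - 738*s - 1008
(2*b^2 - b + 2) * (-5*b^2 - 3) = -10*b^4 + 5*b^3 - 16*b^2 + 3*b - 6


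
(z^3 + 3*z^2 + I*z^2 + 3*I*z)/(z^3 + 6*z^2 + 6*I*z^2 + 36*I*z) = (z^2 + z*(3 + I) + 3*I)/(z^2 + 6*z*(1 + I) + 36*I)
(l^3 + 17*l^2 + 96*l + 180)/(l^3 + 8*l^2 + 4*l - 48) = (l^2 + 11*l + 30)/(l^2 + 2*l - 8)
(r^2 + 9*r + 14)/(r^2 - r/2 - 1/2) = 2*(r^2 + 9*r + 14)/(2*r^2 - r - 1)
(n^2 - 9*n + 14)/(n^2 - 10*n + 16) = (n - 7)/(n - 8)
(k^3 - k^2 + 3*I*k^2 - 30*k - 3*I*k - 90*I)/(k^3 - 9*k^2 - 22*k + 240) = (k + 3*I)/(k - 8)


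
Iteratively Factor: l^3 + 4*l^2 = (l)*(l^2 + 4*l) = l*(l + 4)*(l)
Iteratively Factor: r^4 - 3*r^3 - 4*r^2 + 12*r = (r + 2)*(r^3 - 5*r^2 + 6*r) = r*(r + 2)*(r^2 - 5*r + 6) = r*(r - 2)*(r + 2)*(r - 3)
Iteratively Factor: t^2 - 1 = (t + 1)*(t - 1)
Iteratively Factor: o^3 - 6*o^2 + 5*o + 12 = (o + 1)*(o^2 - 7*o + 12) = (o - 4)*(o + 1)*(o - 3)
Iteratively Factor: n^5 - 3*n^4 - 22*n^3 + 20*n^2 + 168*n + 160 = (n + 2)*(n^4 - 5*n^3 - 12*n^2 + 44*n + 80) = (n + 2)^2*(n^3 - 7*n^2 + 2*n + 40) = (n - 4)*(n + 2)^2*(n^2 - 3*n - 10) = (n - 5)*(n - 4)*(n + 2)^2*(n + 2)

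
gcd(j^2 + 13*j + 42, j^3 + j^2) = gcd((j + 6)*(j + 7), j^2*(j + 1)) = 1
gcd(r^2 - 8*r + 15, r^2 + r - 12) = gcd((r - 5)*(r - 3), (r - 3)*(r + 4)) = r - 3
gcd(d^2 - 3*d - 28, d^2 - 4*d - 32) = d + 4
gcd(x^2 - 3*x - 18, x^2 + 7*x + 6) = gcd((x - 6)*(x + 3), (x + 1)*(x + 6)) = 1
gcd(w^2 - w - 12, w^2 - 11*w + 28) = w - 4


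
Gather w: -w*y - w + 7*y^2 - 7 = w*(-y - 1) + 7*y^2 - 7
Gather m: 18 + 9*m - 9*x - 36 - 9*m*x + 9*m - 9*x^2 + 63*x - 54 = m*(18 - 9*x) - 9*x^2 + 54*x - 72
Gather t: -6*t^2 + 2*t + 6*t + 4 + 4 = -6*t^2 + 8*t + 8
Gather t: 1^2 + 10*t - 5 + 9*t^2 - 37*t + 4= 9*t^2 - 27*t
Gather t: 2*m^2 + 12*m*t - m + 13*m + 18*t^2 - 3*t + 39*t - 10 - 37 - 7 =2*m^2 + 12*m + 18*t^2 + t*(12*m + 36) - 54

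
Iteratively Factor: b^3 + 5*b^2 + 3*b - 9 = (b + 3)*(b^2 + 2*b - 3) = (b - 1)*(b + 3)*(b + 3)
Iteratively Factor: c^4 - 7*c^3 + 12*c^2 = (c)*(c^3 - 7*c^2 + 12*c) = c*(c - 4)*(c^2 - 3*c) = c*(c - 4)*(c - 3)*(c)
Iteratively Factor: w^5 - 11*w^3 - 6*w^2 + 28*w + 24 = (w + 1)*(w^4 - w^3 - 10*w^2 + 4*w + 24) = (w + 1)*(w + 2)*(w^3 - 3*w^2 - 4*w + 12) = (w - 2)*(w + 1)*(w + 2)*(w^2 - w - 6) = (w - 3)*(w - 2)*(w + 1)*(w + 2)*(w + 2)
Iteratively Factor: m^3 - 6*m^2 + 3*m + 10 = (m - 5)*(m^2 - m - 2) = (m - 5)*(m + 1)*(m - 2)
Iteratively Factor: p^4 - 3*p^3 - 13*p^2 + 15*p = (p - 1)*(p^3 - 2*p^2 - 15*p) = p*(p - 1)*(p^2 - 2*p - 15) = p*(p - 5)*(p - 1)*(p + 3)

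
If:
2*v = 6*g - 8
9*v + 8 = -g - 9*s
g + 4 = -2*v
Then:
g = 4/7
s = 4/3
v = -16/7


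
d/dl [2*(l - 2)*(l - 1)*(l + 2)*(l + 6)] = 8*l^3 + 30*l^2 - 40*l - 40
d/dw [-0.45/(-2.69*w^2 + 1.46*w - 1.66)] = (0.657 - 2.421*w)/(2.69*w^2 - 1.46*w + 1.66)^2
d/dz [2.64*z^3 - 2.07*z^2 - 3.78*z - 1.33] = 7.92*z^2 - 4.14*z - 3.78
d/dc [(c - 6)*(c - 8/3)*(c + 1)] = 3*c^2 - 46*c/3 + 22/3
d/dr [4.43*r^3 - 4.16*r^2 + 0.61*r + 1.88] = 13.29*r^2 - 8.32*r + 0.61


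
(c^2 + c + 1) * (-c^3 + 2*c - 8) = -c^5 - c^4 + c^3 - 6*c^2 - 6*c - 8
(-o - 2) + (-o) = -2*o - 2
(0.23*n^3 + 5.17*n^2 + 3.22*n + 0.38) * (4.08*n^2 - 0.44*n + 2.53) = 0.9384*n^5 + 20.9924*n^4 + 11.4447*n^3 + 13.2137*n^2 + 7.9794*n + 0.9614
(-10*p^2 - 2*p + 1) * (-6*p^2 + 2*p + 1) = 60*p^4 - 8*p^3 - 20*p^2 + 1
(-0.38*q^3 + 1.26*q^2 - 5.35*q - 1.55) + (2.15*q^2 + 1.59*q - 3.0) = -0.38*q^3 + 3.41*q^2 - 3.76*q - 4.55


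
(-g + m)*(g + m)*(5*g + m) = -5*g^3 - g^2*m + 5*g*m^2 + m^3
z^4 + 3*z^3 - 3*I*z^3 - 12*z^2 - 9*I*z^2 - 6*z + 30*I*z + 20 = (z - 2)*(z + 5)*(z - 2*I)*(z - I)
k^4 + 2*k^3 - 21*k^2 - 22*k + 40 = (k - 4)*(k - 1)*(k + 2)*(k + 5)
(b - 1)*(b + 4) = b^2 + 3*b - 4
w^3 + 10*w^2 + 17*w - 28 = (w - 1)*(w + 4)*(w + 7)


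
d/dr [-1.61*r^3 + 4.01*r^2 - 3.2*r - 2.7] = -4.83*r^2 + 8.02*r - 3.2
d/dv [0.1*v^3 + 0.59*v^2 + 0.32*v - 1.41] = 0.3*v^2 + 1.18*v + 0.32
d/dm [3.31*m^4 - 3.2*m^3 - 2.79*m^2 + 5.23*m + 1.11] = 13.24*m^3 - 9.6*m^2 - 5.58*m + 5.23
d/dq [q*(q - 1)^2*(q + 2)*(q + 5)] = 5*q^4 + 20*q^3 - 9*q^2 - 26*q + 10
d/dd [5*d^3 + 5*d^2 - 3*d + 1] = 15*d^2 + 10*d - 3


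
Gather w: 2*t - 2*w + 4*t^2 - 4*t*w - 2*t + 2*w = 4*t^2 - 4*t*w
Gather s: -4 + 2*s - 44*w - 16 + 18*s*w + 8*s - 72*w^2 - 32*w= s*(18*w + 10) - 72*w^2 - 76*w - 20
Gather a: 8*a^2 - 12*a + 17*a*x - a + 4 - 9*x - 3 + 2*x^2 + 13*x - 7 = 8*a^2 + a*(17*x - 13) + 2*x^2 + 4*x - 6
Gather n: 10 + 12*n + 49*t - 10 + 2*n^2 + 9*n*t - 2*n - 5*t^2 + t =2*n^2 + n*(9*t + 10) - 5*t^2 + 50*t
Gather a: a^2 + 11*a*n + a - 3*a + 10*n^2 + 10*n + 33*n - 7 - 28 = a^2 + a*(11*n - 2) + 10*n^2 + 43*n - 35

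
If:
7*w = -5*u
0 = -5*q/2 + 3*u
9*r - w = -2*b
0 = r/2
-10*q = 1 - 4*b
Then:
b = 5/188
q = -21/235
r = 0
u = -7/94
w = 5/94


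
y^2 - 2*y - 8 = (y - 4)*(y + 2)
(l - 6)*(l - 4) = l^2 - 10*l + 24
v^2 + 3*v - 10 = (v - 2)*(v + 5)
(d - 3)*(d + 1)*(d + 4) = d^3 + 2*d^2 - 11*d - 12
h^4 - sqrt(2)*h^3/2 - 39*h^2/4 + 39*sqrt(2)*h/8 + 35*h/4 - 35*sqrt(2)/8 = (h - 5/2)*(h - 1)*(h + 7/2)*(h - sqrt(2)/2)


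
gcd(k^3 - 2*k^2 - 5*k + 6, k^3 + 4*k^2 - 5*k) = k - 1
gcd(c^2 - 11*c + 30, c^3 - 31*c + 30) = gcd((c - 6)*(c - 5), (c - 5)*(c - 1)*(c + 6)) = c - 5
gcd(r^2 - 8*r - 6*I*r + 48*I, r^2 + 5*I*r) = 1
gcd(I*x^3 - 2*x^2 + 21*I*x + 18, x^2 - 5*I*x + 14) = 1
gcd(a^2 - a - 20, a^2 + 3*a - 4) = a + 4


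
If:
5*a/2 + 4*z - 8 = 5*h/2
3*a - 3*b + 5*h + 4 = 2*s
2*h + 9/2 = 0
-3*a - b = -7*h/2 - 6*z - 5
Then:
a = 19/20 - 8*z/5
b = 54*z/5 - 229/40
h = -9/4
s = 511/80 - 93*z/5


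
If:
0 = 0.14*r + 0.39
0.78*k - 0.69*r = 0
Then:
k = -2.46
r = -2.79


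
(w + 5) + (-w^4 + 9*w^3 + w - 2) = -w^4 + 9*w^3 + 2*w + 3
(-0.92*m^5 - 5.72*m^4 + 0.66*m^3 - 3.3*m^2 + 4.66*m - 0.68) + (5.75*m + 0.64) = -0.92*m^5 - 5.72*m^4 + 0.66*m^3 - 3.3*m^2 + 10.41*m - 0.04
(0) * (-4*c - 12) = 0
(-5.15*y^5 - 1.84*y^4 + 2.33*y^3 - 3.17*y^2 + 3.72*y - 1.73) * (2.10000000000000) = -10.815*y^5 - 3.864*y^4 + 4.893*y^3 - 6.657*y^2 + 7.812*y - 3.633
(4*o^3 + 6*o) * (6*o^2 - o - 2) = 24*o^5 - 4*o^4 + 28*o^3 - 6*o^2 - 12*o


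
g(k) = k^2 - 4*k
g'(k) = 2*k - 4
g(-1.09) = 5.55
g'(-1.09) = -6.18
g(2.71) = -3.50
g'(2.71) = 1.42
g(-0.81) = 3.90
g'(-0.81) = -5.62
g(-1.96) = 11.68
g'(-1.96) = -7.92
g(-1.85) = 10.82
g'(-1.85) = -7.70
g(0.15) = -0.58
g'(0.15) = -3.70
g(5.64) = 9.25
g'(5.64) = 7.28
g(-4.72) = 41.16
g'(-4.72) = -13.44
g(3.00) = -3.00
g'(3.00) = 2.00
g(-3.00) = 21.00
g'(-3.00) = -10.00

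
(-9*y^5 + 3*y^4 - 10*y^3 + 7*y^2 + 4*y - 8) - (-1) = -9*y^5 + 3*y^4 - 10*y^3 + 7*y^2 + 4*y - 7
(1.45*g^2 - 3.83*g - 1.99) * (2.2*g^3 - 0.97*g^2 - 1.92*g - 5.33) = 3.19*g^5 - 9.8325*g^4 - 3.4469*g^3 + 1.5554*g^2 + 24.2347*g + 10.6067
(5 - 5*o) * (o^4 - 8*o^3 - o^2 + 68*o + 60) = -5*o^5 + 45*o^4 - 35*o^3 - 345*o^2 + 40*o + 300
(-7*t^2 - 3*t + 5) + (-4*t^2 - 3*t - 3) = -11*t^2 - 6*t + 2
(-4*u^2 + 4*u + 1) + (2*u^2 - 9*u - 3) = -2*u^2 - 5*u - 2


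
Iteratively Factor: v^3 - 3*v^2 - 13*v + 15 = (v - 1)*(v^2 - 2*v - 15) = (v - 5)*(v - 1)*(v + 3)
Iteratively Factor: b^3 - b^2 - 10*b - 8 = (b - 4)*(b^2 + 3*b + 2) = (b - 4)*(b + 1)*(b + 2)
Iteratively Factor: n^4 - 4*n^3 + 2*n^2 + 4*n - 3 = (n - 1)*(n^3 - 3*n^2 - n + 3) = (n - 1)^2*(n^2 - 2*n - 3) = (n - 1)^2*(n + 1)*(n - 3)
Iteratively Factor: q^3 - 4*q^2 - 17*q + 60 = (q - 5)*(q^2 + q - 12) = (q - 5)*(q - 3)*(q + 4)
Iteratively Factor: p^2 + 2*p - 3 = (p + 3)*(p - 1)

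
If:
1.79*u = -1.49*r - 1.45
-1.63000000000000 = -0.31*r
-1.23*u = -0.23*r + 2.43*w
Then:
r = 5.26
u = -5.19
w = 3.12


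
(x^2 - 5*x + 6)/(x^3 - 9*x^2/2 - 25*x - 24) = 2*(-x^2 + 5*x - 6)/(-2*x^3 + 9*x^2 + 50*x + 48)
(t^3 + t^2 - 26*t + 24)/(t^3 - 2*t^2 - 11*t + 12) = (t + 6)/(t + 3)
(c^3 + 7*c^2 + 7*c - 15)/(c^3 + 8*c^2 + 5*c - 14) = (c^2 + 8*c + 15)/(c^2 + 9*c + 14)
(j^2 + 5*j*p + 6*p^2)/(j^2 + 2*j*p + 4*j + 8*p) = (j + 3*p)/(j + 4)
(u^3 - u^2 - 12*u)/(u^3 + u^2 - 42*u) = (u^2 - u - 12)/(u^2 + u - 42)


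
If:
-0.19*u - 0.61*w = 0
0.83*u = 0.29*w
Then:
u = 0.00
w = 0.00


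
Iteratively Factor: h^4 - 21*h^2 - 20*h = (h + 1)*(h^3 - h^2 - 20*h) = (h + 1)*(h + 4)*(h^2 - 5*h) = h*(h + 1)*(h + 4)*(h - 5)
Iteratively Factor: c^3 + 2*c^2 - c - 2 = (c - 1)*(c^2 + 3*c + 2) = (c - 1)*(c + 1)*(c + 2)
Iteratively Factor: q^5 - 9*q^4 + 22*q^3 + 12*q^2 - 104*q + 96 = (q - 2)*(q^4 - 7*q^3 + 8*q^2 + 28*q - 48) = (q - 3)*(q - 2)*(q^3 - 4*q^2 - 4*q + 16) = (q - 4)*(q - 3)*(q - 2)*(q^2 - 4) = (q - 4)*(q - 3)*(q - 2)*(q + 2)*(q - 2)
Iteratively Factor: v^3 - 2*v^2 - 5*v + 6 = (v - 1)*(v^2 - v - 6) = (v - 3)*(v - 1)*(v + 2)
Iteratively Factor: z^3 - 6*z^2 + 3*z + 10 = (z - 2)*(z^2 - 4*z - 5) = (z - 2)*(z + 1)*(z - 5)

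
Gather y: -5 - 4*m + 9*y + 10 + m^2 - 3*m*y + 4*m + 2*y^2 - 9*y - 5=m^2 - 3*m*y + 2*y^2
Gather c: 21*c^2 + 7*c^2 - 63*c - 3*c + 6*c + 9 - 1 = 28*c^2 - 60*c + 8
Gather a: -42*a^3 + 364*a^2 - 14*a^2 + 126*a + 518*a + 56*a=-42*a^3 + 350*a^2 + 700*a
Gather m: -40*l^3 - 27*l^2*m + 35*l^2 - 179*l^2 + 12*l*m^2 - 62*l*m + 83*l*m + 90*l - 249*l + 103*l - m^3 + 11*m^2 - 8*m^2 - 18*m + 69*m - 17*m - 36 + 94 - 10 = -40*l^3 - 144*l^2 - 56*l - m^3 + m^2*(12*l + 3) + m*(-27*l^2 + 21*l + 34) + 48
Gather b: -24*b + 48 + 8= 56 - 24*b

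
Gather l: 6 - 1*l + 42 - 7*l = 48 - 8*l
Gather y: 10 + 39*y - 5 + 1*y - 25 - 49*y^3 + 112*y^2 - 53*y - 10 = -49*y^3 + 112*y^2 - 13*y - 30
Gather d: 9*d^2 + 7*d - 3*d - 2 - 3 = 9*d^2 + 4*d - 5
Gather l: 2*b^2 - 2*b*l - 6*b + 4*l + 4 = 2*b^2 - 6*b + l*(4 - 2*b) + 4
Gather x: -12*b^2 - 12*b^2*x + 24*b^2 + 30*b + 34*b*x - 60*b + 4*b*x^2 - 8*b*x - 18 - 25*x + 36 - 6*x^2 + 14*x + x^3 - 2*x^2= 12*b^2 - 30*b + x^3 + x^2*(4*b - 8) + x*(-12*b^2 + 26*b - 11) + 18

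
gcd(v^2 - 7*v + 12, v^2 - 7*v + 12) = v^2 - 7*v + 12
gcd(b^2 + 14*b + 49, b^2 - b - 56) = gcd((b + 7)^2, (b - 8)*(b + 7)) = b + 7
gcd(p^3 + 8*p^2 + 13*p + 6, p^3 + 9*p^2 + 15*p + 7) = p^2 + 2*p + 1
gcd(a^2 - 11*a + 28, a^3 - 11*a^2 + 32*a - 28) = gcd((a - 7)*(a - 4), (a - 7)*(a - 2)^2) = a - 7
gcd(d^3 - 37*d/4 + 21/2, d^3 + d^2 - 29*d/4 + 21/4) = d^2 + 2*d - 21/4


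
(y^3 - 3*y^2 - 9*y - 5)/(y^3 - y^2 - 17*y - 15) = (y + 1)/(y + 3)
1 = 1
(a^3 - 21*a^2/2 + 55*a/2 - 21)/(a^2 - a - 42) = (a^2 - 7*a/2 + 3)/(a + 6)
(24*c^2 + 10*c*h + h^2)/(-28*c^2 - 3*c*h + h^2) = (-6*c - h)/(7*c - h)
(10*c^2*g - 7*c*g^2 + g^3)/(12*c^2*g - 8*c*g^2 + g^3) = (5*c - g)/(6*c - g)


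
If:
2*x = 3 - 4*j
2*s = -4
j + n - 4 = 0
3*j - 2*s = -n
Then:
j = -4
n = 8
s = -2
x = 19/2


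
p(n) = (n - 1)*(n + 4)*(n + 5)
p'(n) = (n - 1)*(n + 4) + (n - 1)*(n + 5) + (n + 4)*(n + 5) = 3*n^2 + 16*n + 11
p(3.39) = 148.19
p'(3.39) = 99.72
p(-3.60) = -2.58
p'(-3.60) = -7.72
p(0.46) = -13.15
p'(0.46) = 18.99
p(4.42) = 271.26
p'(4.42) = 140.33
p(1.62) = 23.07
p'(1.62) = 44.79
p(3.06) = 117.22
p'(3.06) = 88.05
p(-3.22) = -5.86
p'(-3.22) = -9.41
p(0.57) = -10.95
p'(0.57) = 21.09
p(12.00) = 2992.00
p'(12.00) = 635.00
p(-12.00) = -728.00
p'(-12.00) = 251.00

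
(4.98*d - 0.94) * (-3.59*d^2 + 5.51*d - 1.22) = -17.8782*d^3 + 30.8144*d^2 - 11.255*d + 1.1468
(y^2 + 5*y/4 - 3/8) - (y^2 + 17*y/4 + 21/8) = -3*y - 3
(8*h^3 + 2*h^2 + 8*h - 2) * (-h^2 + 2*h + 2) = -8*h^5 + 14*h^4 + 12*h^3 + 22*h^2 + 12*h - 4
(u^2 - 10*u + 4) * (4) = 4*u^2 - 40*u + 16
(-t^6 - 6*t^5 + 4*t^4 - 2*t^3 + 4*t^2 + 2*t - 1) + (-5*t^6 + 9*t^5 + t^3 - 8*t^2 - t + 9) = -6*t^6 + 3*t^5 + 4*t^4 - t^3 - 4*t^2 + t + 8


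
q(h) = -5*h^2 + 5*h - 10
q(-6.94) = -285.52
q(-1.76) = -34.29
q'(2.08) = -15.80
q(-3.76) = -99.49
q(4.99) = -109.55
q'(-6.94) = 74.40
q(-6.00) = -220.00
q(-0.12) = -10.67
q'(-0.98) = 14.80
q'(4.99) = -44.90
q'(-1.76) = 22.60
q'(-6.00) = 65.00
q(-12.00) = -790.00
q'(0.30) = 2.00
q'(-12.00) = 125.00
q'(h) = 5 - 10*h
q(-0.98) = -19.70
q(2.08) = -21.23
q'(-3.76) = 42.60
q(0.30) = -8.95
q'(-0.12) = 6.20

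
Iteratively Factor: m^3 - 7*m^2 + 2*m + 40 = (m - 4)*(m^2 - 3*m - 10) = (m - 5)*(m - 4)*(m + 2)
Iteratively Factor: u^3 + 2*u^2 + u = (u + 1)*(u^2 + u) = (u + 1)^2*(u)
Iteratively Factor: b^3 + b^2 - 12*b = (b + 4)*(b^2 - 3*b) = b*(b + 4)*(b - 3)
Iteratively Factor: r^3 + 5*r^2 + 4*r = (r + 1)*(r^2 + 4*r) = (r + 1)*(r + 4)*(r)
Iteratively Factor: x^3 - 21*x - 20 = (x + 4)*(x^2 - 4*x - 5) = (x + 1)*(x + 4)*(x - 5)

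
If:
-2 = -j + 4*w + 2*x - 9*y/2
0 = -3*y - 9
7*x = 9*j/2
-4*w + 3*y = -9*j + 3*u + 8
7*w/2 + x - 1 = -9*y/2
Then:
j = 3143/44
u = 29119/132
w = -395/44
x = 4041/88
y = -3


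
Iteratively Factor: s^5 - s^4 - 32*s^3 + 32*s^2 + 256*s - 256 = (s - 1)*(s^4 - 32*s^2 + 256) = (s - 4)*(s - 1)*(s^3 + 4*s^2 - 16*s - 64) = (s - 4)^2*(s - 1)*(s^2 + 8*s + 16) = (s - 4)^2*(s - 1)*(s + 4)*(s + 4)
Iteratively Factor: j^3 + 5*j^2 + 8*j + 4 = (j + 2)*(j^2 + 3*j + 2) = (j + 1)*(j + 2)*(j + 2)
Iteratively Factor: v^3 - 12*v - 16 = (v + 2)*(v^2 - 2*v - 8) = (v + 2)^2*(v - 4)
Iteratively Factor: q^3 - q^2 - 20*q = (q - 5)*(q^2 + 4*q) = q*(q - 5)*(q + 4)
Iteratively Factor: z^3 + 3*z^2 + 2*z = (z + 1)*(z^2 + 2*z) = (z + 1)*(z + 2)*(z)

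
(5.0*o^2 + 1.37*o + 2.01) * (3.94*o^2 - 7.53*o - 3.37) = 19.7*o^4 - 32.2522*o^3 - 19.2467*o^2 - 19.7522*o - 6.7737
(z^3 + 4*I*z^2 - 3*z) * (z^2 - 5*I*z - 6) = z^5 - I*z^4 + 11*z^3 - 9*I*z^2 + 18*z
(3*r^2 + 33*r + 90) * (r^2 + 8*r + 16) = 3*r^4 + 57*r^3 + 402*r^2 + 1248*r + 1440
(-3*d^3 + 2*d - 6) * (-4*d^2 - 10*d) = 12*d^5 + 30*d^4 - 8*d^3 + 4*d^2 + 60*d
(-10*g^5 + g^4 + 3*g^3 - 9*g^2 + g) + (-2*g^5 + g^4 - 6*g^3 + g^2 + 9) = -12*g^5 + 2*g^4 - 3*g^3 - 8*g^2 + g + 9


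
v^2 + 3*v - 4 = (v - 1)*(v + 4)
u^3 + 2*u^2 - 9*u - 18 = (u - 3)*(u + 2)*(u + 3)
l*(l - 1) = l^2 - l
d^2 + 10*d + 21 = (d + 3)*(d + 7)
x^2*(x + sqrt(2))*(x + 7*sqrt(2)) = x^4 + 8*sqrt(2)*x^3 + 14*x^2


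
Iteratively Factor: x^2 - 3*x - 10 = (x - 5)*(x + 2)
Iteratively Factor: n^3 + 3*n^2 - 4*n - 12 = (n - 2)*(n^2 + 5*n + 6) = (n - 2)*(n + 3)*(n + 2)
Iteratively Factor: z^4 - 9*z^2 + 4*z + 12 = (z - 2)*(z^3 + 2*z^2 - 5*z - 6) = (z - 2)*(z + 3)*(z^2 - z - 2) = (z - 2)*(z + 1)*(z + 3)*(z - 2)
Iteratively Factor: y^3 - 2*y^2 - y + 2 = (y + 1)*(y^2 - 3*y + 2) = (y - 1)*(y + 1)*(y - 2)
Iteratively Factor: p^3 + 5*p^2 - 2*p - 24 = (p + 3)*(p^2 + 2*p - 8) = (p - 2)*(p + 3)*(p + 4)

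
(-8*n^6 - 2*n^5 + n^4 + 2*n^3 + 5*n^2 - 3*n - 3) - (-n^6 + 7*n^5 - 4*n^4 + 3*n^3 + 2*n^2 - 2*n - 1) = -7*n^6 - 9*n^5 + 5*n^4 - n^3 + 3*n^2 - n - 2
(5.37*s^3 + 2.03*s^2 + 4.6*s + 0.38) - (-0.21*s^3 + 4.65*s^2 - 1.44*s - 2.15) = 5.58*s^3 - 2.62*s^2 + 6.04*s + 2.53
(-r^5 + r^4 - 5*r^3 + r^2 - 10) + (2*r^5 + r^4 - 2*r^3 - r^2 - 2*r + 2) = r^5 + 2*r^4 - 7*r^3 - 2*r - 8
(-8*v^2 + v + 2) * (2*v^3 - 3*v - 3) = -16*v^5 + 2*v^4 + 28*v^3 + 21*v^2 - 9*v - 6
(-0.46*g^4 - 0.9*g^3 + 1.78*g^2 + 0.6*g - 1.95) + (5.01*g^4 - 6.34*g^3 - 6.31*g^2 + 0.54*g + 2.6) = 4.55*g^4 - 7.24*g^3 - 4.53*g^2 + 1.14*g + 0.65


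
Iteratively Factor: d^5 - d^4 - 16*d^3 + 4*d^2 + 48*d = (d + 2)*(d^4 - 3*d^3 - 10*d^2 + 24*d) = (d + 2)*(d + 3)*(d^3 - 6*d^2 + 8*d) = (d - 4)*(d + 2)*(d + 3)*(d^2 - 2*d) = d*(d - 4)*(d + 2)*(d + 3)*(d - 2)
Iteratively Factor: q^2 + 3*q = (q)*(q + 3)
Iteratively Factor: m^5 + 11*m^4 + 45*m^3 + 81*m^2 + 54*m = (m + 3)*(m^4 + 8*m^3 + 21*m^2 + 18*m) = m*(m + 3)*(m^3 + 8*m^2 + 21*m + 18) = m*(m + 2)*(m + 3)*(m^2 + 6*m + 9) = m*(m + 2)*(m + 3)^2*(m + 3)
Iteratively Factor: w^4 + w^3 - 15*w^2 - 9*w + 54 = (w - 2)*(w^3 + 3*w^2 - 9*w - 27) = (w - 2)*(w + 3)*(w^2 - 9) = (w - 2)*(w + 3)^2*(w - 3)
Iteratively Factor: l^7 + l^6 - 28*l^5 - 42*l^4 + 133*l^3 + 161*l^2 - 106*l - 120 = (l + 3)*(l^6 - 2*l^5 - 22*l^4 + 24*l^3 + 61*l^2 - 22*l - 40) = (l + 3)*(l + 4)*(l^5 - 6*l^4 + 2*l^3 + 16*l^2 - 3*l - 10) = (l + 1)*(l + 3)*(l + 4)*(l^4 - 7*l^3 + 9*l^2 + 7*l - 10) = (l - 2)*(l + 1)*(l + 3)*(l + 4)*(l^3 - 5*l^2 - l + 5) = (l - 2)*(l - 1)*(l + 1)*(l + 3)*(l + 4)*(l^2 - 4*l - 5) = (l - 2)*(l - 1)*(l + 1)^2*(l + 3)*(l + 4)*(l - 5)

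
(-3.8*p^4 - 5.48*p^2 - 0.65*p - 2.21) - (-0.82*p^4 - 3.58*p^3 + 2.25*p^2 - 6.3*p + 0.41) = -2.98*p^4 + 3.58*p^3 - 7.73*p^2 + 5.65*p - 2.62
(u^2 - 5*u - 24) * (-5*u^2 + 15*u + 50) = -5*u^4 + 40*u^3 + 95*u^2 - 610*u - 1200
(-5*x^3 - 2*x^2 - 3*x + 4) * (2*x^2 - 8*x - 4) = -10*x^5 + 36*x^4 + 30*x^3 + 40*x^2 - 20*x - 16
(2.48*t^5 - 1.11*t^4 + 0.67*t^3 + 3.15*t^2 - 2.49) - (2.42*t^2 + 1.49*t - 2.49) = 2.48*t^5 - 1.11*t^4 + 0.67*t^3 + 0.73*t^2 - 1.49*t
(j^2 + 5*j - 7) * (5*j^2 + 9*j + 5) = 5*j^4 + 34*j^3 + 15*j^2 - 38*j - 35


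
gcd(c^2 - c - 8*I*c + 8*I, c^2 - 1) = c - 1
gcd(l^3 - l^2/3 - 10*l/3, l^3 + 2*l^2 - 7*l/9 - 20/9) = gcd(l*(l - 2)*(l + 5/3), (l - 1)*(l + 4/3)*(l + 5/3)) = l + 5/3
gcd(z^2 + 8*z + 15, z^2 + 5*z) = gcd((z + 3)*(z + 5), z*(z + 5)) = z + 5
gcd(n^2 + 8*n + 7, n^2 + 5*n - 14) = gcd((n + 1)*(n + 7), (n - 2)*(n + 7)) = n + 7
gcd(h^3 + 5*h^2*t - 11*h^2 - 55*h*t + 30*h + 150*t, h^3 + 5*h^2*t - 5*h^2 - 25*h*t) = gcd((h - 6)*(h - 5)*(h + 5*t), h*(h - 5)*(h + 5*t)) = h^2 + 5*h*t - 5*h - 25*t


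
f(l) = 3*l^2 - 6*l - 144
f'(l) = 6*l - 6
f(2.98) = -135.24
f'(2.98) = 11.88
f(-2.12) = -117.80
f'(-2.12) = -18.72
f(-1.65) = -125.93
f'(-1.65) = -15.90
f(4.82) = -103.22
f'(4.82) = 22.92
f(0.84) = -146.92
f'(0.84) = -0.96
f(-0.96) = -135.48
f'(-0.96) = -11.76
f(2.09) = -143.44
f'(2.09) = 6.54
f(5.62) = -82.97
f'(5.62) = 27.72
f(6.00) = -72.00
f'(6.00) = 30.00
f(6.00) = -72.00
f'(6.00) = 30.00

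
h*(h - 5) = h^2 - 5*h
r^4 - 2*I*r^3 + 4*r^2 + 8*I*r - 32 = (r - 2)*(r + 2)*(r - 4*I)*(r + 2*I)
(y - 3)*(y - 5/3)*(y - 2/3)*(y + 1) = y^4 - 13*y^3/3 + 25*y^2/9 + 43*y/9 - 10/3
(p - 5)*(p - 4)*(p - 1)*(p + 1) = p^4 - 9*p^3 + 19*p^2 + 9*p - 20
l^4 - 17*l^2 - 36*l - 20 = (l - 5)*(l + 1)*(l + 2)^2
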